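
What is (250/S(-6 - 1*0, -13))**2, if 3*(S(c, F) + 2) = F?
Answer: 562500/361 ≈ 1558.2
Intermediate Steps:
S(c, F) = -2 + F/3
(250/S(-6 - 1*0, -13))**2 = (250/(-2 + (1/3)*(-13)))**2 = (250/(-2 - 13/3))**2 = (250/(-19/3))**2 = (250*(-3/19))**2 = (-750/19)**2 = 562500/361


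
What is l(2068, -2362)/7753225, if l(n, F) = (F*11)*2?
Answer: -51964/7753225 ≈ -0.0067022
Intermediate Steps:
l(n, F) = 22*F (l(n, F) = (11*F)*2 = 22*F)
l(2068, -2362)/7753225 = (22*(-2362))/7753225 = -51964*1/7753225 = -51964/7753225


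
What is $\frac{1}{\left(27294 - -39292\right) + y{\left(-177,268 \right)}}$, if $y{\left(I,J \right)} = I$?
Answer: $\frac{1}{66409} \approx 1.5058 \cdot 10^{-5}$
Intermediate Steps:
$\frac{1}{\left(27294 - -39292\right) + y{\left(-177,268 \right)}} = \frac{1}{\left(27294 - -39292\right) - 177} = \frac{1}{\left(27294 + 39292\right) - 177} = \frac{1}{66586 - 177} = \frac{1}{66409}$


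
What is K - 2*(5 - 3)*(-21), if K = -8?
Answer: 76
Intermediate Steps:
K - 2*(5 - 3)*(-21) = -8 - 2*(5 - 3)*(-21) = -8 - 2*2*(-21) = -8 - 4*(-21) = -8 + 84 = 76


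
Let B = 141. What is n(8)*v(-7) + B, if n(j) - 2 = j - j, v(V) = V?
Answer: 127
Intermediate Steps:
n(j) = 2 (n(j) = 2 + (j - j) = 2 + 0 = 2)
n(8)*v(-7) + B = 2*(-7) + 141 = -14 + 141 = 127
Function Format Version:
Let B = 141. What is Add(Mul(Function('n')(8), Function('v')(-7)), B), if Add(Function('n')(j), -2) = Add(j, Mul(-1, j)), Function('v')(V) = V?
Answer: 127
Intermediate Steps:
Function('n')(j) = 2 (Function('n')(j) = Add(2, Add(j, Mul(-1, j))) = Add(2, 0) = 2)
Add(Mul(Function('n')(8), Function('v')(-7)), B) = Add(Mul(2, -7), 141) = Add(-14, 141) = 127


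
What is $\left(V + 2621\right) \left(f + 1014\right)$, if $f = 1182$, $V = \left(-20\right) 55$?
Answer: $3340116$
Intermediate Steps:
$V = -1100$
$\left(V + 2621\right) \left(f + 1014\right) = \left(-1100 + 2621\right) \left(1182 + 1014\right) = 1521 \cdot 2196 = 3340116$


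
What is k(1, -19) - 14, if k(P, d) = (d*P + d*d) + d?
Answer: 309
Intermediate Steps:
k(P, d) = d + d² + P*d (k(P, d) = (P*d + d²) + d = (d² + P*d) + d = d + d² + P*d)
k(1, -19) - 14 = -19*(1 + 1 - 19) - 14 = -19*(-17) - 14 = 323 - 14 = 309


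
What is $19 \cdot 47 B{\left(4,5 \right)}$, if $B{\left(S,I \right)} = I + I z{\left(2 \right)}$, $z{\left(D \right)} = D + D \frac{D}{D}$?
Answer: $22325$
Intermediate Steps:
$z{\left(D \right)} = 2 D$ ($z{\left(D \right)} = D + D 1 = D + D = 2 D$)
$B{\left(S,I \right)} = 5 I$ ($B{\left(S,I \right)} = I + I 2 \cdot 2 = I + I 4 = I + 4 I = 5 I$)
$19 \cdot 47 B{\left(4,5 \right)} = 19 \cdot 47 \cdot 5 \cdot 5 = 893 \cdot 25 = 22325$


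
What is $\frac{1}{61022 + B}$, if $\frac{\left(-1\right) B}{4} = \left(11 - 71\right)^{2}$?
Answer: $\frac{1}{46622} \approx 2.1449 \cdot 10^{-5}$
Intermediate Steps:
$B = -14400$ ($B = - 4 \left(11 - 71\right)^{2} = - 4 \left(-60\right)^{2} = \left(-4\right) 3600 = -14400$)
$\frac{1}{61022 + B} = \frac{1}{61022 - 14400} = \frac{1}{46622}$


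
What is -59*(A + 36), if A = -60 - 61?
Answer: 5015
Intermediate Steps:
A = -121
-59*(A + 36) = -59*(-121 + 36) = -59*(-85) = 5015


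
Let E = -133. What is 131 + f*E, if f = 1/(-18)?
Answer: 2491/18 ≈ 138.39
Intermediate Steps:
f = -1/18 ≈ -0.055556
131 + f*E = 131 - 1/18*(-133) = 131 + 133/18 = 2491/18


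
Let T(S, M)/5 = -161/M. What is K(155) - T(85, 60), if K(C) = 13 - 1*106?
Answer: -955/12 ≈ -79.583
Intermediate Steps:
T(S, M) = -805/M (T(S, M) = 5*(-161/M) = -805/M)
K(C) = -93 (K(C) = 13 - 106 = -93)
K(155) - T(85, 60) = -93 - (-805)/60 = -93 - 1*(-161/12) = -93 + 161/12 = -955/12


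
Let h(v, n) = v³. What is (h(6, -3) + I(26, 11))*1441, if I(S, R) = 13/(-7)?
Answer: 2160059/7 ≈ 3.0858e+5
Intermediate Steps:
I(S, R) = -13/7 (I(S, R) = 13*(-⅐) = -13/7)
(h(6, -3) + I(26, 11))*1441 = (6³ - 13/7)*1441 = (216 - 13/7)*1441 = (1499/7)*1441 = 2160059/7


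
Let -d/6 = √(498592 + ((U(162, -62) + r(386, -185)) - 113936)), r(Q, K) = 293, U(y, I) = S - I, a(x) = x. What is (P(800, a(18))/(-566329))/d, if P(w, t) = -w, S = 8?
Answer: -400*√385019/654142275753 ≈ -3.7943e-7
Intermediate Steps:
U(y, I) = 8 - I
d = -6*√385019 (d = -6*√(498592 + (((8 - 1*(-62)) + 293) - 113936)) = -6*√(498592 + (((8 + 62) + 293) - 113936)) = -6*√(498592 + ((70 + 293) - 113936)) = -6*√(498592 + (363 - 113936)) = -6*√(498592 - 113573) = -6*√385019 ≈ -3723.0)
(P(800, a(18))/(-566329))/d = (-1*800/(-566329))/((-6*√385019)) = (-800*(-1/566329))*(-√385019/2310114) = 800*(-√385019/2310114)/566329 = -400*√385019/654142275753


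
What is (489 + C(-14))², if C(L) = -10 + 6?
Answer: 235225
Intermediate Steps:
C(L) = -4
(489 + C(-14))² = (489 - 4)² = 485² = 235225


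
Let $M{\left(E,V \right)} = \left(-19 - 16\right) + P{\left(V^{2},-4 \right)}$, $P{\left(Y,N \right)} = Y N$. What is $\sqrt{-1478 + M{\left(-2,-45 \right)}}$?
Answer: $i \sqrt{9613} \approx 98.046 i$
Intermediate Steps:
$P{\left(Y,N \right)} = N Y$
$M{\left(E,V \right)} = -35 - 4 V^{2}$ ($M{\left(E,V \right)} = \left(-19 - 16\right) - 4 V^{2} = -35 - 4 V^{2}$)
$\sqrt{-1478 + M{\left(-2,-45 \right)}} = \sqrt{-1478 - \left(35 + 4 \left(-45\right)^{2}\right)} = \sqrt{-1478 - 8135} = \sqrt{-9613} = i \sqrt{9613}$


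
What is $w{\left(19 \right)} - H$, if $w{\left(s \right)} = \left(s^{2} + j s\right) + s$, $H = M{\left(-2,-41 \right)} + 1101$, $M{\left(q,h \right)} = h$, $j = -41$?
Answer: $-1459$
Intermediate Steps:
$H = 1060$ ($H = -41 + 1101 = 1060$)
$w{\left(s \right)} = s^{2} - 40 s$ ($w{\left(s \right)} = \left(s^{2} - 41 s\right) + s = s^{2} - 40 s$)
$w{\left(19 \right)} - H = 19 \left(-40 + 19\right) - 1060 = 19 \left(-21\right) - 1060 = -399 - 1060 = -1459$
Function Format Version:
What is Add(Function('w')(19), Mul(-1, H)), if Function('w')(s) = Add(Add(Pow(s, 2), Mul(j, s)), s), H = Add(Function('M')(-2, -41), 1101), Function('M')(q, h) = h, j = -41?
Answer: -1459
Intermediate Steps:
H = 1060 (H = Add(-41, 1101) = 1060)
Function('w')(s) = Add(Pow(s, 2), Mul(-40, s)) (Function('w')(s) = Add(Add(Pow(s, 2), Mul(-41, s)), s) = Add(Pow(s, 2), Mul(-40, s)))
Add(Function('w')(19), Mul(-1, H)) = Add(Mul(19, Add(-40, 19)), Mul(-1, 1060)) = Add(Mul(19, -21), -1060) = Add(-399, -1060) = -1459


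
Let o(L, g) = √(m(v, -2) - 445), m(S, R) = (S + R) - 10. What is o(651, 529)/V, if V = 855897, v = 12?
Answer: I*√445/855897 ≈ 2.4647e-5*I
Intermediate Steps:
m(S, R) = -10 + R + S (m(S, R) = (R + S) - 10 = -10 + R + S)
o(L, g) = I*√445 (o(L, g) = √((-10 - 2 + 12) - 445) = √(0 - 445) = √(-445) = I*√445)
o(651, 529)/V = (I*√445)/855897 = (I*√445)*(1/855897) = I*√445/855897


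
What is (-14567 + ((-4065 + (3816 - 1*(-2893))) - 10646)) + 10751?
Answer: -11818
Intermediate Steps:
(-14567 + ((-4065 + (3816 - 1*(-2893))) - 10646)) + 10751 = (-14567 + ((-4065 + (3816 + 2893)) - 10646)) + 10751 = (-14567 + ((-4065 + 6709) - 10646)) + 10751 = (-14567 + (2644 - 10646)) + 10751 = (-14567 - 8002) + 10751 = -22569 + 10751 = -11818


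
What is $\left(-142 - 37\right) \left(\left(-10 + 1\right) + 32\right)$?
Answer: $-4117$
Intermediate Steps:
$\left(-142 - 37\right) \left(\left(-10 + 1\right) + 32\right) = - 179 \left(-9 + 32\right) = \left(-179\right) 23 = -4117$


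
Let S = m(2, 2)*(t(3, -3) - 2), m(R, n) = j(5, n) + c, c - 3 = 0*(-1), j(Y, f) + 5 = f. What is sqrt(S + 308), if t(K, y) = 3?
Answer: 2*sqrt(77) ≈ 17.550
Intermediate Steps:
j(Y, f) = -5 + f
c = 3 (c = 3 + 0*(-1) = 3 + 0 = 3)
m(R, n) = -2 + n (m(R, n) = (-5 + n) + 3 = -2 + n)
S = 0 (S = (-2 + 2)*(3 - 2) = 0*1 = 0)
sqrt(S + 308) = sqrt(0 + 308) = sqrt(308) = 2*sqrt(77)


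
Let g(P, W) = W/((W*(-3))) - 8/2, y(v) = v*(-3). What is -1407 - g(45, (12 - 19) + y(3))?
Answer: -4208/3 ≈ -1402.7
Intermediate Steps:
y(v) = -3*v
g(P, W) = -13/3 (g(P, W) = W/((-3*W)) - 8*½ = W*(-1/(3*W)) - 4 = -⅓ - 4 = -13/3)
-1407 - g(45, (12 - 19) + y(3)) = -1407 - 1*(-13/3) = -1407 + 13/3 = -4208/3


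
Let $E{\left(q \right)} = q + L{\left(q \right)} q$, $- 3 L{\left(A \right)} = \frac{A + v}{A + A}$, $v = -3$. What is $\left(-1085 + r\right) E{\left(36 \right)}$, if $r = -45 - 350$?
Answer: $-45140$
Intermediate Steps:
$L{\left(A \right)} = - \frac{-3 + A}{6 A}$ ($L{\left(A \right)} = - \frac{\left(A - 3\right) \frac{1}{A + A}}{3} = - \frac{\left(-3 + A\right) \frac{1}{2 A}}{3} = - \frac{\frac{1}{2} \frac{1}{A} \left(-3 + A\right)}{3} = - \frac{-3 + A}{6 A}$)
$E{\left(q \right)} = \frac{1}{2} + \frac{5 q}{6}$ ($E{\left(q \right)} = q + \frac{3 - q}{6 q} q = q - \left(- \frac{1}{2} + \frac{q}{6}\right) = \frac{1}{2} + \frac{5 q}{6}$)
$r = -395$ ($r = -45 - 350 = -395$)
$\left(-1085 + r\right) E{\left(36 \right)} = \left(-1085 - 395\right) \left(\frac{1}{2} + \frac{5}{6} \cdot 36\right) = - 1480 \left(\frac{1}{2} + 30\right) = \left(-1480\right) \frac{61}{2} = -45140$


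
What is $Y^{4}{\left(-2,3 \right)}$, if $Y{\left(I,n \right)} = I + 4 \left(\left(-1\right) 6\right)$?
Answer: $456976$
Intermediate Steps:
$Y{\left(I,n \right)} = -24 + I$ ($Y{\left(I,n \right)} = I + 4 \left(-6\right) = I - 24 = -24 + I$)
$Y^{4}{\left(-2,3 \right)} = \left(-24 - 2\right)^{4} = \left(-26\right)^{4} = 456976$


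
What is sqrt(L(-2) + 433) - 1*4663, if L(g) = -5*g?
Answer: -4663 + sqrt(443) ≈ -4642.0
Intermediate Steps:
sqrt(L(-2) + 433) - 1*4663 = sqrt(-5*(-2) + 433) - 1*4663 = sqrt(10 + 433) - 4663 = sqrt(443) - 4663 = -4663 + sqrt(443)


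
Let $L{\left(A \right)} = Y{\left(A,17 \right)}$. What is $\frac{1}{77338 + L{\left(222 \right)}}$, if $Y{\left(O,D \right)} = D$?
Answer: $\frac{1}{77355} \approx 1.2927 \cdot 10^{-5}$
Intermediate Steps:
$L{\left(A \right)} = 17$
$\frac{1}{77338 + L{\left(222 \right)}} = \frac{1}{77338 + 17} = \frac{1}{77355}$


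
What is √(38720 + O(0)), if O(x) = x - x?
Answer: 88*√5 ≈ 196.77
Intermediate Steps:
O(x) = 0
√(38720 + O(0)) = √(38720 + 0) = √38720 = 88*√5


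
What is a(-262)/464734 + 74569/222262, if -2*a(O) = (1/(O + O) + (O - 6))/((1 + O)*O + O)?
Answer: 1236997145650472203/3687020827929063040 ≈ 0.33550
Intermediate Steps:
a(O) = -(-6 + O + 1/(2*O))/(2*(O + O*(1 + O))) (a(O) = -(1/(O + O) + (O - 6))/(2*((1 + O)*O + O)) = -(1/(2*O) + (-6 + O))/(2*(O*(1 + O) + O)) = -(1/(2*O) + (-6 + O))/(2*(O + O*(1 + O))) = -(-6 + O + 1/(2*O))/(2*(O + O*(1 + O))))
a(-262)/464734 + 74569/222262 = ((¼)*(-1 - 2*(-262)² + 12*(-262))/((-262)²*(2 - 262)))/464734 + 74569/222262 = ((¼)*(1/68644)*(-1 - 2*68644 - 3144)/(-260))*(1/464734) + 74569*(1/222262) = ((¼)*(1/68644)*(-1/260)*(-1 - 137288 - 3144))*(1/464734) + 74569/222262 = ((¼)*(1/68644)*(-1/260)*(-140433))*(1/464734) + 74569/222262 = (140433/71389760)*(1/464734) + 74569/222262 = 140433/33177248723840 + 74569/222262 = 1236997145650472203/3687020827929063040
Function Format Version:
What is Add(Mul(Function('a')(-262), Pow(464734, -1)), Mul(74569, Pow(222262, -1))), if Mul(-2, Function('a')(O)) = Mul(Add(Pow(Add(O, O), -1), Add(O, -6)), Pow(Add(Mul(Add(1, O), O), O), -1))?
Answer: Rational(1236997145650472203, 3687020827929063040) ≈ 0.33550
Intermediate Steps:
Function('a')(O) = Mul(Rational(-1, 2), Pow(Add(O, Mul(O, Add(1, O))), -1), Add(-6, O, Mul(Rational(1, 2), Pow(O, -1)))) (Function('a')(O) = Mul(Rational(-1, 2), Mul(Add(Pow(Add(O, O), -1), Add(O, -6)), Pow(Add(Mul(Add(1, O), O), O), -1))) = Mul(Rational(-1, 2), Mul(Add(Pow(Mul(2, O), -1), Add(-6, O)), Pow(Add(Mul(O, Add(1, O)), O), -1))) = Mul(Rational(-1, 2), Mul(Add(Mul(Rational(1, 2), Pow(O, -1)), Add(-6, O)), Pow(Add(O, Mul(O, Add(1, O))), -1))) = Mul(Rational(-1, 2), Mul(Add(-6, O, Mul(Rational(1, 2), Pow(O, -1))), Pow(Add(O, Mul(O, Add(1, O))), -1))) = Mul(Rational(-1, 2), Mul(Pow(Add(O, Mul(O, Add(1, O))), -1), Add(-6, O, Mul(Rational(1, 2), Pow(O, -1))))) = Mul(Rational(-1, 2), Pow(Add(O, Mul(O, Add(1, O))), -1), Add(-6, O, Mul(Rational(1, 2), Pow(O, -1)))))
Add(Mul(Function('a')(-262), Pow(464734, -1)), Mul(74569, Pow(222262, -1))) = Add(Mul(Mul(Rational(1, 4), Pow(-262, -2), Pow(Add(2, -262), -1), Add(-1, Mul(-2, Pow(-262, 2)), Mul(12, -262))), Pow(464734, -1)), Mul(74569, Pow(222262, -1))) = Add(Mul(Mul(Rational(1, 4), Rational(1, 68644), Pow(-260, -1), Add(-1, Mul(-2, 68644), -3144)), Rational(1, 464734)), Mul(74569, Rational(1, 222262))) = Add(Mul(Mul(Rational(1, 4), Rational(1, 68644), Rational(-1, 260), Add(-1, -137288, -3144)), Rational(1, 464734)), Rational(74569, 222262)) = Add(Mul(Mul(Rational(1, 4), Rational(1, 68644), Rational(-1, 260), -140433), Rational(1, 464734)), Rational(74569, 222262)) = Add(Mul(Rational(140433, 71389760), Rational(1, 464734)), Rational(74569, 222262)) = Add(Rational(140433, 33177248723840), Rational(74569, 222262)) = Rational(1236997145650472203, 3687020827929063040)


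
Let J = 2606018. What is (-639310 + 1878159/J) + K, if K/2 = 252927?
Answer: -347786860049/2606018 ≈ -1.3346e+5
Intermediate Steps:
K = 505854 (K = 2*252927 = 505854)
(-639310 + 1878159/J) + K = (-639310 + 1878159/2606018) + 505854 = -1666051489421/2606018 + 505854 = -347786860049/2606018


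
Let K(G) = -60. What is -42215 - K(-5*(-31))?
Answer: -42155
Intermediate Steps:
-42215 - K(-5*(-31)) = -42215 - 1*(-60) = -42215 + 60 = -42155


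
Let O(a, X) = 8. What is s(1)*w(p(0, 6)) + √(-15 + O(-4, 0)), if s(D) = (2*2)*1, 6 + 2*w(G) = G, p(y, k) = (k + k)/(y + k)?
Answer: -8 + I*√7 ≈ -8.0 + 2.6458*I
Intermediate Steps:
p(y, k) = 2*k/(k + y) (p(y, k) = (2*k)/(k + y) = 2*k/(k + y))
w(G) = -3 + G/2
s(D) = 4 (s(D) = 4*1 = 4)
s(1)*w(p(0, 6)) + √(-15 + O(-4, 0)) = 4*(-3 + (2*6/(6 + 0))/2) + √(-15 + 8) = 4*(-3 + (2*6/6)/2) + √(-7) = 4*(-3 + (2*6*(⅙))/2) + I*√7 = 4*(-3 + (½)*2) + I*√7 = 4*(-3 + 1) + I*√7 = 4*(-2) + I*√7 = -8 + I*√7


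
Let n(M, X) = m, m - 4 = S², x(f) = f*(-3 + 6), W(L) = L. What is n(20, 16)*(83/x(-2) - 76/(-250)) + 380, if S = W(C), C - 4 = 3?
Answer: -252791/750 ≈ -337.05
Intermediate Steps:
C = 7 (C = 4 + 3 = 7)
S = 7
x(f) = 3*f (x(f) = f*3 = 3*f)
m = 53 (m = 4 + 7² = 4 + 49 = 53)
n(M, X) = 53
n(20, 16)*(83/x(-2) - 76/(-250)) + 380 = 53*(83/((3*(-2))) - 76/(-250)) + 380 = 53*(83/(-6) - 76*(-1/250)) + 380 = 53*(83*(-⅙) + 38/125) + 380 = 53*(-83/6 + 38/125) + 380 = 53*(-10147/750) + 380 = -537791/750 + 380 = -252791/750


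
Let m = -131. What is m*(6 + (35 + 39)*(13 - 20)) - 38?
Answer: 67034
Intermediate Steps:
m*(6 + (35 + 39)*(13 - 20)) - 38 = -131*(6 + (35 + 39)*(13 - 20)) - 38 = -131*(6 + 74*(-7)) - 38 = -131*(6 - 518) - 38 = -131*(-512) - 38 = 67072 - 38 = 67034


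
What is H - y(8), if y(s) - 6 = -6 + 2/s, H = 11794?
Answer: 47175/4 ≈ 11794.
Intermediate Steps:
y(s) = 2/s (y(s) = 6 + (-6 + 2/s) = 2/s)
H - y(8) = 11794 - 2/8 = 11794 - 1*¼ = 11794 - ¼ = 47175/4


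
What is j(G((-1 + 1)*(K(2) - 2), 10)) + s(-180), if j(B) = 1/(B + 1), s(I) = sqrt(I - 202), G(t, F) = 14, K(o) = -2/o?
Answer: 1/15 + I*sqrt(382) ≈ 0.066667 + 19.545*I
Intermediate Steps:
s(I) = sqrt(-202 + I)
j(B) = 1/(1 + B)
j(G((-1 + 1)*(K(2) - 2), 10)) + s(-180) = 1/(1 + 14) + sqrt(-202 - 180) = 1/15 + sqrt(-382) = 1/15 + I*sqrt(382)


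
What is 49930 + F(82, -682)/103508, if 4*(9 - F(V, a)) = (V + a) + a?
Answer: 10336309539/207016 ≈ 49930.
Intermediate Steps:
F(V, a) = 9 - a/2 - V/4 (F(V, a) = 9 - ((V + a) + a)/4 = 9 - (V + 2*a)/4 = 9 + (-a/2 - V/4) = 9 - a/2 - V/4)
49930 + F(82, -682)/103508 = 49930 + (9 - 1/2*(-682) - 1/4*82)/103508 = 49930 + (9 + 341 - 41/2)*(1/103508) = 49930 + (659/2)*(1/103508) = 49930 + 659/207016 = 10336309539/207016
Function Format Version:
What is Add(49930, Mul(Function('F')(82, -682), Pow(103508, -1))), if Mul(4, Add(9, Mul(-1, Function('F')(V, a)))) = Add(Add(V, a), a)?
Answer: Rational(10336309539, 207016) ≈ 49930.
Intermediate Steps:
Function('F')(V, a) = Add(9, Mul(Rational(-1, 2), a), Mul(Rational(-1, 4), V)) (Function('F')(V, a) = Add(9, Mul(Rational(-1, 4), Add(Add(V, a), a))) = Add(9, Mul(Rational(-1, 4), Add(V, Mul(2, a)))) = Add(9, Add(Mul(Rational(-1, 2), a), Mul(Rational(-1, 4), V))) = Add(9, Mul(Rational(-1, 2), a), Mul(Rational(-1, 4), V)))
Add(49930, Mul(Function('F')(82, -682), Pow(103508, -1))) = Add(49930, Mul(Add(9, Mul(Rational(-1, 2), -682), Mul(Rational(-1, 4), 82)), Pow(103508, -1))) = Add(49930, Mul(Add(9, 341, Rational(-41, 2)), Rational(1, 103508))) = Add(49930, Mul(Rational(659, 2), Rational(1, 103508))) = Add(49930, Rational(659, 207016)) = Rational(10336309539, 207016)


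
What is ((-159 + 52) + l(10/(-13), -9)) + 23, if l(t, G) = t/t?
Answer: -83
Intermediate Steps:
l(t, G) = 1
((-159 + 52) + l(10/(-13), -9)) + 23 = ((-159 + 52) + 1) + 23 = (-107 + 1) + 23 = -106 + 23 = -83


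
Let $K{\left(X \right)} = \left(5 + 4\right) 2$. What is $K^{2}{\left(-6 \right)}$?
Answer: $324$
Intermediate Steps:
$K{\left(X \right)} = 18$ ($K{\left(X \right)} = 9 \cdot 2 = 18$)
$K^{2}{\left(-6 \right)} = 18^{2} = 324$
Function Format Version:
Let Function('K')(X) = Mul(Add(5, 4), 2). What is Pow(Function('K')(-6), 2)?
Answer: 324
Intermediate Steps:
Function('K')(X) = 18 (Function('K')(X) = Mul(9, 2) = 18)
Pow(Function('K')(-6), 2) = Pow(18, 2) = 324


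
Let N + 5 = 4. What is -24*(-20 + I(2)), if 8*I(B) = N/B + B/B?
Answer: 957/2 ≈ 478.50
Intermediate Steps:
N = -1 (N = -5 + 4 = -1)
I(B) = 1/8 - 1/(8*B) (I(B) = (-1/B + B/B)/8 = (-1/B + 1)/8 = (1 - 1/B)/8 = 1/8 - 1/(8*B))
-24*(-20 + I(2)) = -24*(-20 + (1/8)*(-1 + 2)/2) = -24*(-20 + (1/8)*(1/2)*1) = -24*(-20 + 1/16) = -24*(-319/16) = 957/2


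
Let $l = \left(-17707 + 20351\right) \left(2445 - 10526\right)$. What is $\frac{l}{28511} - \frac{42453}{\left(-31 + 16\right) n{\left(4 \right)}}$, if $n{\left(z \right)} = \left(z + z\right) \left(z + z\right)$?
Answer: $- \frac{6433713319}{9123520} \approx -705.18$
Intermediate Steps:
$n{\left(z \right)} = 4 z^{2}$ ($n{\left(z \right)} = 2 z 2 z = 4 z^{2}$)
$l = -21366164$ ($l = 2644 \left(-8081\right) = -21366164$)
$\frac{l}{28511} - \frac{42453}{\left(-31 + 16\right) n{\left(4 \right)}} = - \frac{21366164}{28511} - \frac{42453}{\left(-31 + 16\right) 4 \cdot 4^{2}} = \left(-21366164\right) \frac{1}{28511} - \frac{42453}{\left(-15\right) 4 \cdot 16} = - \frac{21366164}{28511} - \frac{42453}{\left(-15\right) 64} = - \frac{21366164}{28511} - \frac{42453}{-960} = - \frac{21366164}{28511} - - \frac{14151}{320} = - \frac{21366164}{28511} + \frac{14151}{320} = - \frac{6433713319}{9123520}$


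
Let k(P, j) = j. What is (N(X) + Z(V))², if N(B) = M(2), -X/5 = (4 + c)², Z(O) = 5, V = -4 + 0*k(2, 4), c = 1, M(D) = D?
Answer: 49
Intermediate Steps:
V = -4 (V = -4 + 0*4 = -4 + 0 = -4)
X = -125 (X = -5*(4 + 1)² = -5*5² = -5*25 = -125)
N(B) = 2
(N(X) + Z(V))² = (2 + 5)² = 7² = 49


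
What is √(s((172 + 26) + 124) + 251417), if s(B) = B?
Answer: 3*√27971 ≈ 501.74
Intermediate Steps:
√(s((172 + 26) + 124) + 251417) = √(((172 + 26) + 124) + 251417) = √((198 + 124) + 251417) = √(322 + 251417) = √251739 = 3*√27971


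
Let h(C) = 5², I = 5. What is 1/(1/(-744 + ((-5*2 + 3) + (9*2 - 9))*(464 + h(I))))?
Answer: 234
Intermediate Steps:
h(C) = 25
1/(1/(-744 + ((-5*2 + 3) + (9*2 - 9))*(464 + h(I)))) = 1/(1/(-744 + ((-5*2 + 3) + (9*2 - 9))*(464 + 25))) = 1/(1/(-744 + ((-10 + 3) + (18 - 9))*489)) = 1/(1/(-744 + (-7 + 9)*489)) = 1/(1/(-744 + 2*489)) = 1/(1/(-744 + 978)) = 1/(1/234) = 234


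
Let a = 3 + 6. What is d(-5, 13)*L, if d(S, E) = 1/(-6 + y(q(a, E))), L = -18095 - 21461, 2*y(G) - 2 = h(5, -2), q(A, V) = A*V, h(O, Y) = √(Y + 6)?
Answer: 9889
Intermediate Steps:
a = 9
h(O, Y) = √(6 + Y)
y(G) = 2 (y(G) = 1 + √(6 - 2)/2 = 1 + √4/2 = 1 + (½)*2 = 1 + 1 = 2)
L = -39556
d(S, E) = -¼ (d(S, E) = 1/(-6 + 2) = 1/(-4) = -¼)
d(-5, 13)*L = -¼*(-39556) = 9889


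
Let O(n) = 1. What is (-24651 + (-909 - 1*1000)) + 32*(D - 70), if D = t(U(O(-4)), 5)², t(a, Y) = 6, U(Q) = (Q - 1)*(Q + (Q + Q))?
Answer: -27648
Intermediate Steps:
U(Q) = 3*Q*(-1 + Q) (U(Q) = (-1 + Q)*(Q + 2*Q) = (-1 + Q)*(3*Q) = 3*Q*(-1 + Q))
D = 36 (D = 6² = 36)
(-24651 + (-909 - 1*1000)) + 32*(D - 70) = (-24651 + (-909 - 1*1000)) + 32*(36 - 70) = (-24651 + (-909 - 1000)) + 32*(-34) = (-24651 - 1909) - 1088 = -26560 - 1088 = -27648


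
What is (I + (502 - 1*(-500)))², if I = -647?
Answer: 126025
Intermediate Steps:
(I + (502 - 1*(-500)))² = (-647 + (502 - 1*(-500)))² = (-647 + (502 + 500))² = (-647 + 1002)² = 355² = 126025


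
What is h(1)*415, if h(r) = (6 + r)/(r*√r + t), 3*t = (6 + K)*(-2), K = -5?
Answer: 8715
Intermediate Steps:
t = -⅔ (t = ((6 - 5)*(-2))/3 = (1*(-2))/3 = (⅓)*(-2) = -⅔ ≈ -0.66667)
h(r) = (6 + r)/(-⅔ + r^(3/2)) (h(r) = (6 + r)/(r*√r - ⅔) = (6 + r)/(r^(3/2) - ⅔) = (6 + r)/(-⅔ + r^(3/2)))
h(1)*415 = (3*(6 + 1)/(-2 + 3*1^(3/2)))*415 = (3*7/(-2 + 3*1))*415 = (3*7/(-2 + 3))*415 = (3*7/1)*415 = (3*1*7)*415 = 21*415 = 8715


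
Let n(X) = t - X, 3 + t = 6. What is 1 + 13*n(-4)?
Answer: 92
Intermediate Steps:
t = 3 (t = -3 + 6 = 3)
n(X) = 3 - X
1 + 13*n(-4) = 1 + 13*(3 - 1*(-4)) = 1 + 13*(3 + 4) = 1 + 13*7 = 1 + 91 = 92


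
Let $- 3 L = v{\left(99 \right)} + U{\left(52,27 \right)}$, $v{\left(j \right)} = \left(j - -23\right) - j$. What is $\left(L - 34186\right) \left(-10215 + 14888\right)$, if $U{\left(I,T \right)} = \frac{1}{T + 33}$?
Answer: $- \frac{28761665453}{180} \approx -1.5979 \cdot 10^{8}$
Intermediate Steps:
$U{\left(I,T \right)} = \frac{1}{33 + T}$
$v{\left(j \right)} = 23$ ($v{\left(j \right)} = \left(j + 23\right) - j = \left(23 + j\right) - j = 23$)
$L = - \frac{1381}{180}$ ($L = - \frac{23 + \frac{1}{33 + 27}}{3} = - \frac{23 + \frac{1}{60}}{3} = \left(- \frac{1}{3}\right) \frac{1381}{60} = - \frac{1381}{180} \approx -7.6722$)
$\left(L - 34186\right) \left(-10215 + 14888\right) = \left(- \frac{1381}{180} - 34186\right) \left(-10215 + 14888\right) = \left(- \frac{6154861}{180}\right) 4673 = - \frac{28761665453}{180}$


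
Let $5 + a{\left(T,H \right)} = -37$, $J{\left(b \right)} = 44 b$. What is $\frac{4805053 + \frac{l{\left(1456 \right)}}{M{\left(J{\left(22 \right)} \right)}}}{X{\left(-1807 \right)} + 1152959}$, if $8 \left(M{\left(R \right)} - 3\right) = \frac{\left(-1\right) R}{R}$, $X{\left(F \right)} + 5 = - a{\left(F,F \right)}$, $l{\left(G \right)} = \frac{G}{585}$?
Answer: $\frac{4973230751}{1193350860} \approx 4.1674$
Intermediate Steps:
$a{\left(T,H \right)} = -42$ ($a{\left(T,H \right)} = -5 - 37 = -42$)
$l{\left(G \right)} = \frac{G}{585}$ ($l{\left(G \right)} = G \frac{1}{585} = \frac{G}{585}$)
$X{\left(F \right)} = 37$ ($X{\left(F \right)} = -5 - -42 = -5 + 42 = 37$)
$M{\left(R \right)} = \frac{23}{8}$ ($M{\left(R \right)} = 3 + \frac{- R \frac{1}{R}}{8} = 3 + \frac{1}{8} \left(-1\right) = 3 - \frac{1}{8} = \frac{23}{8}$)
$\frac{4805053 + \frac{l{\left(1456 \right)}}{M{\left(J{\left(22 \right)} \right)}}}{X{\left(-1807 \right)} + 1152959} = \frac{4805053 + \frac{\frac{1}{585} \cdot 1456}{\frac{23}{8}}}{37 + 1152959} = \frac{4805053 + \frac{112}{45} \cdot \frac{8}{23}}{1152996} = \left(4805053 + \frac{896}{1035}\right) \frac{1}{1152996} = \frac{4973230751}{1035} \cdot \frac{1}{1152996} = \frac{4973230751}{1193350860}$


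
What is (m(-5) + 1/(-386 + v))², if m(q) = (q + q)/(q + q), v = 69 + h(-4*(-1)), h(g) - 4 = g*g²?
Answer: 61504/62001 ≈ 0.99198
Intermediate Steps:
h(g) = 4 + g³ (h(g) = 4 + g*g² = 4 + g³)
v = 137 (v = 69 + (4 + (-4*(-1))³) = 69 + (4 + 4³) = 69 + (4 + 64) = 69 + 68 = 137)
m(q) = 1 (m(q) = (2*q)/((2*q)) = (2*q)*(1/(2*q)) = 1)
(m(-5) + 1/(-386 + v))² = (1 + 1/(-386 + 137))² = (1 + 1/(-249))² = (1 - 1/249)² = (248/249)² = 61504/62001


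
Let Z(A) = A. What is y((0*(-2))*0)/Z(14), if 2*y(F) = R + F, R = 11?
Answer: 11/28 ≈ 0.39286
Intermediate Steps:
y(F) = 11/2 + F/2 (y(F) = (11 + F)/2 = 11/2 + F/2)
y((0*(-2))*0)/Z(14) = (11/2 + ((0*(-2))*0)/2)/14 = (11/2 + (0*0)/2)*(1/14) = (11/2 + (1/2)*0)*(1/14) = (11/2 + 0)*(1/14) = (11/2)*(1/14) = 11/28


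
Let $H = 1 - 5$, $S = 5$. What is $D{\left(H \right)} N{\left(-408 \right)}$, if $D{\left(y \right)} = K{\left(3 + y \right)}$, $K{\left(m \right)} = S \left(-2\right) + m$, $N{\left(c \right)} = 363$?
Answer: $-3993$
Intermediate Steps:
$K{\left(m \right)} = -10 + m$ ($K{\left(m \right)} = 5 \left(-2\right) + m = -10 + m$)
$H = -4$
$D{\left(y \right)} = -7 + y$ ($D{\left(y \right)} = -10 + \left(3 + y\right) = -7 + y$)
$D{\left(H \right)} N{\left(-408 \right)} = \left(-7 - 4\right) 363 = \left(-11\right) 363 = -3993$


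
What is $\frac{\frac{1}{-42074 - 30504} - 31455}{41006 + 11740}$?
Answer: $- \frac{2282940991}{3828199188} \approx -0.59635$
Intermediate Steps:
$\frac{\frac{1}{-42074 - 30504} - 31455}{41006 + 11740} = \frac{\frac{1}{-72578} - 31455}{52746} = \left(- \frac{1}{72578} - 31455\right) \frac{1}{52746} = \left(- \frac{2282940991}{72578}\right) \frac{1}{52746} = - \frac{2282940991}{3828199188}$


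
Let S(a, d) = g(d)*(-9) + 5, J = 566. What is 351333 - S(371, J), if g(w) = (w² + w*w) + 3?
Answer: 6117763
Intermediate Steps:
g(w) = 3 + 2*w² (g(w) = (w² + w²) + 3 = 2*w² + 3 = 3 + 2*w²)
S(a, d) = -22 - 18*d² (S(a, d) = (3 + 2*d²)*(-9) + 5 = (-27 - 18*d²) + 5 = -22 - 18*d²)
351333 - S(371, J) = 351333 - (-22 - 18*566²) = 351333 - (-22 - 18*320356) = 351333 - (-22 - 5766408) = 351333 - 1*(-5766430) = 351333 + 5766430 = 6117763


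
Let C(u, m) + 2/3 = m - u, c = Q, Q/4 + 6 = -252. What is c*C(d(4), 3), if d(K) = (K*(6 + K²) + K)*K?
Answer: 377368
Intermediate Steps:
Q = -1032 (Q = -24 + 4*(-252) = -24 - 1008 = -1032)
d(K) = K*(K + K*(6 + K²)) (d(K) = (K + K*(6 + K²))*K = K*(K + K*(6 + K²)))
c = -1032
C(u, m) = -⅔ + m - u (C(u, m) = -⅔ + (m - u) = -⅔ + m - u)
c*C(d(4), 3) = -1032*(-⅔ + 3 - 4²*(7 + 4²)) = -1032*(-⅔ + 3 - 16*(7 + 16)) = -1032*(-⅔ + 3 - 16*23) = -1032*(-⅔ + 3 - 1*368) = -1032*(-⅔ + 3 - 368) = -1032*(-1097/3) = 377368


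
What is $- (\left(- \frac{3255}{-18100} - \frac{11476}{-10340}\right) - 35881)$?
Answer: $\frac{67150313017}{1871540} \approx 35880.0$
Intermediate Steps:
$- (\left(- \frac{3255}{-18100} - \frac{11476}{-10340}\right) - 35881) = - (\left(\left(-3255\right) \left(- \frac{1}{18100}\right) - - \frac{2869}{2585}\right) - 35881) = - (\left(\frac{651}{3620} + \frac{2869}{2585}\right) - 35881) = - (\frac{2413723}{1871540} - 35881) = \left(-1\right) \left(- \frac{67150313017}{1871540}\right) = \frac{67150313017}{1871540}$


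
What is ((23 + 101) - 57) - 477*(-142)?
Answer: 67801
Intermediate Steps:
((23 + 101) - 57) - 477*(-142) = (124 - 57) + 67734 = 67 + 67734 = 67801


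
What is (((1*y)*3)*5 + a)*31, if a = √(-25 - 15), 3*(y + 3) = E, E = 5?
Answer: -620 + 62*I*√10 ≈ -620.0 + 196.06*I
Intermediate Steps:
y = -4/3 (y = -3 + (⅓)*5 = -3 + 5/3 = -4/3 ≈ -1.3333)
a = 2*I*√10 (a = √(-40) = 2*I*√10 ≈ 6.3246*I)
(((1*y)*3)*5 + a)*31 = (((1*(-4/3))*3)*5 + 2*I*√10)*31 = (-4/3*3*5 + 2*I*√10)*31 = (-4*5 + 2*I*√10)*31 = (-20 + 2*I*√10)*31 = -620 + 62*I*√10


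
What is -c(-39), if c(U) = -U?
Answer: -39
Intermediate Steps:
-c(-39) = -(-1)*(-39) = -1*39 = -39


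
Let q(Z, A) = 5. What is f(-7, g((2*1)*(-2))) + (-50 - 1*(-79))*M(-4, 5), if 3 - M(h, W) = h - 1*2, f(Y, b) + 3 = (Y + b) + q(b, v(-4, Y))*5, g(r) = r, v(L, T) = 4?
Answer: 272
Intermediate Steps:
f(Y, b) = 22 + Y + b (f(Y, b) = -3 + ((Y + b) + 5*5) = -3 + ((Y + b) + 25) = -3 + (25 + Y + b) = 22 + Y + b)
M(h, W) = 5 - h (M(h, W) = 3 - (h - 1*2) = 3 - (h - 2) = 3 - (-2 + h) = 3 + (2 - h) = 5 - h)
f(-7, g((2*1)*(-2))) + (-50 - 1*(-79))*M(-4, 5) = (22 - 7 + (2*1)*(-2)) + (-50 - 1*(-79))*(5 - 1*(-4)) = (22 - 7 + 2*(-2)) + (-50 + 79)*(5 + 4) = (22 - 7 - 4) + 29*9 = 11 + 261 = 272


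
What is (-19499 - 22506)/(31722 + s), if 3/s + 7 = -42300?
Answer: -1777105535/1342062651 ≈ -1.3242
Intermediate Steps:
s = -3/42307 (s = 3/(-7 - 42300) = 3/(-42307) = 3*(-1/42307) = -3/42307 ≈ -7.0910e-5)
(-19499 - 22506)/(31722 + s) = (-19499 - 22506)/(31722 - 3/42307) = -42005/1342062651/42307 = -42005*42307/1342062651 = -1777105535/1342062651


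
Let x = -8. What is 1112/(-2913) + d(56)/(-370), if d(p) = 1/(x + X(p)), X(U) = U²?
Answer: -1286987233/3371389680 ≈ -0.38174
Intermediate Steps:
d(p) = 1/(-8 + p²)
1112/(-2913) + d(56)/(-370) = 1112/(-2913) + 1/(-8 + 56²*(-370)) = 1112*(-1/2913) - 1/370/(-8 + 3136) = -1112/2913 - 1/370/3128 = -1112/2913 + (1/3128)*(-1/370) = -1112/2913 - 1/1157360 = -1286987233/3371389680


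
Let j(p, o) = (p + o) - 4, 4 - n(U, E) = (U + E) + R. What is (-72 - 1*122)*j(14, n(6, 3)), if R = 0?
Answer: -970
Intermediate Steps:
n(U, E) = 4 - E - U (n(U, E) = 4 - ((U + E) + 0) = 4 - ((E + U) + 0) = 4 - (E + U) = 4 + (-E - U) = 4 - E - U)
j(p, o) = -4 + o + p (j(p, o) = (o + p) - 4 = -4 + o + p)
(-72 - 1*122)*j(14, n(6, 3)) = (-72 - 1*122)*(-4 + (4 - 1*3 - 1*6) + 14) = (-72 - 122)*(-4 + (4 - 3 - 6) + 14) = -194*(-4 - 5 + 14) = -194*5 = -970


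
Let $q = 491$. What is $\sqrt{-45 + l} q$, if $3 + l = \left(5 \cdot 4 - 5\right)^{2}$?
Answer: $491 \sqrt{177} \approx 6532.3$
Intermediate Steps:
$l = 222$ ($l = -3 + \left(5 \cdot 4 - 5\right)^{2} = -3 + \left(20 - 5\right)^{2} = -3 + 15^{2} = -3 + 225 = 222$)
$\sqrt{-45 + l} q = \sqrt{-45 + 222} \cdot 491 = \sqrt{177} \cdot 491 = 491 \sqrt{177}$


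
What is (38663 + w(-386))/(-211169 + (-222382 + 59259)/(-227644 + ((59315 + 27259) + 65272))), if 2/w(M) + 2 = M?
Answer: -16721531487/91328494099 ≈ -0.18309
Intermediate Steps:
w(M) = 2/(-2 + M)
(38663 + w(-386))/(-211169 + (-222382 + 59259)/(-227644 + ((59315 + 27259) + 65272))) = (38663 + 2/(-2 - 386))/(-211169 + (-222382 + 59259)/(-227644 + ((59315 + 27259) + 65272))) = (38663 + 2/(-388))/(-211169 - 163123/(-227644 + (86574 + 65272))) = (38663 + 2*(-1/388))/(-211169 - 163123/(-227644 + 151846)) = (38663 - 1/194)/(-211169 - 163123/(-75798)) = 7500621/(194*(-211169 - 163123*(-1/75798))) = 7500621/(194*(-211169 + 163123/75798)) = 7500621/(194*(-16006024739/75798)) = (7500621/194)*(-75798/16006024739) = -16721531487/91328494099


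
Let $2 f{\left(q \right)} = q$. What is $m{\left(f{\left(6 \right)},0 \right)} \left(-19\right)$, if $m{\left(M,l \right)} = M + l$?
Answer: $-57$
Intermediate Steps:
$f{\left(q \right)} = \frac{q}{2}$
$m{\left(f{\left(6 \right)},0 \right)} \left(-19\right) = \left(\frac{1}{2} \cdot 6 + 0\right) \left(-19\right) = \left(3 + 0\right) \left(-19\right) = 3 \left(-19\right) = -57$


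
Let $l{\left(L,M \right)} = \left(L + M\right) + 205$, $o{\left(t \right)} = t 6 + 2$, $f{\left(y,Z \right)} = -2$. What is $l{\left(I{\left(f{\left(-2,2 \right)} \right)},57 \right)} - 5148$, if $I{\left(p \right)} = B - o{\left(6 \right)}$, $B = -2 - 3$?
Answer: $-4929$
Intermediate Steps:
$B = -5$ ($B = -2 - 3 = -5$)
$o{\left(t \right)} = 2 + 6 t$ ($o{\left(t \right)} = 6 t + 2 = 2 + 6 t$)
$I{\left(p \right)} = -43$ ($I{\left(p \right)} = -5 - \left(2 + 6 \cdot 6\right) = -5 - \left(2 + 36\right) = -5 - 38 = -43$)
$l{\left(L,M \right)} = 205 + L + M$
$l{\left(I{\left(f{\left(-2,2 \right)} \right)},57 \right)} - 5148 = \left(205 - 43 + 57\right) - 5148 = 219 - 5148 = -4929$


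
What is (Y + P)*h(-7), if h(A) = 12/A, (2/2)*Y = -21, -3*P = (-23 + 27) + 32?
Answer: 396/7 ≈ 56.571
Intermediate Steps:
P = -12 (P = -((-23 + 27) + 32)/3 = -(4 + 32)/3 = -⅓*36 = -12)
Y = -21
(Y + P)*h(-7) = (-21 - 12)*(12/(-7)) = -396*(-1)/7 = -33*(-12/7) = 396/7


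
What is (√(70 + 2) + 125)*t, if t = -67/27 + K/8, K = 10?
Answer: -16625/108 - 133*√2/18 ≈ -164.38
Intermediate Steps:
t = -133/108 (t = -67/27 + 10/8 = -67*1/27 + 10*(⅛) = -67/27 + 5/4 = -133/108 ≈ -1.2315)
(√(70 + 2) + 125)*t = (√(70 + 2) + 125)*(-133/108) = (√72 + 125)*(-133/108) = (6*√2 + 125)*(-133/108) = (125 + 6*√2)*(-133/108) = -16625/108 - 133*√2/18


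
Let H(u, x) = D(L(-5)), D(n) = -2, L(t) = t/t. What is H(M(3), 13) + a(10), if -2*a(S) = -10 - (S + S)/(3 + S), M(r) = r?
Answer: 49/13 ≈ 3.7692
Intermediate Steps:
L(t) = 1
H(u, x) = -2
a(S) = 5 + S/(3 + S) (a(S) = -(-10 - (S + S)/(3 + S))/2 = -(-10 - 2*S/(3 + S))/2 = 5 + S/(3 + S))
H(M(3), 13) + a(10) = -2 + 3*(5 + 2*10)/(3 + 10) = -2 + 3*(5 + 20)/13 = -2 + 3*(1/13)*25 = -2 + 75/13 = 49/13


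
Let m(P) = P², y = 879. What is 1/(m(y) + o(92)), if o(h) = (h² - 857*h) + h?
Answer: 1/702353 ≈ 1.4238e-6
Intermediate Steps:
o(h) = h² - 856*h
1/(m(y) + o(92)) = 1/(879² + 92*(-856 + 92)) = 1/(772641 + 92*(-764)) = 1/(772641 - 70288) = 1/702353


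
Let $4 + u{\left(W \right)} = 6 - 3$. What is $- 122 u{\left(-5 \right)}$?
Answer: $122$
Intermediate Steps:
$u{\left(W \right)} = -1$ ($u{\left(W \right)} = -4 + \left(6 - 3\right) = -4 + 3 = -1$)
$- 122 u{\left(-5 \right)} = \left(-122\right) \left(-1\right) = 122$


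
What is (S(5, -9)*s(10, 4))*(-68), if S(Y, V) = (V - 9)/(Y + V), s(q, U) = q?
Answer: -3060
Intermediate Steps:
S(Y, V) = (-9 + V)/(V + Y)
(S(5, -9)*s(10, 4))*(-68) = (((-9 - 9)/(-9 + 5))*10)*(-68) = ((-18/(-4))*10)*(-68) = (-1/4*(-18)*10)*(-68) = ((9/2)*10)*(-68) = 45*(-68) = -3060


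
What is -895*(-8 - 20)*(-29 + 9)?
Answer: -501200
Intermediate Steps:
-895*(-8 - 20)*(-29 + 9) = -(-25060)*(-20) = -895*560 = -501200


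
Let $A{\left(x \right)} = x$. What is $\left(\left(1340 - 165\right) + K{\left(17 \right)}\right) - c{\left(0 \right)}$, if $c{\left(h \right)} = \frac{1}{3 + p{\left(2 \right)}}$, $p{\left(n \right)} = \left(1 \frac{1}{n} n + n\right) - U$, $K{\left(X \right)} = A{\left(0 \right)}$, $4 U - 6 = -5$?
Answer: $\frac{27021}{23} \approx 1174.8$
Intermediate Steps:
$U = \frac{1}{4}$ ($U = \frac{3}{2} + \frac{1}{4} \left(-5\right) = \frac{3}{2} - \frac{5}{4} = \frac{1}{4} \approx 0.25$)
$K{\left(X \right)} = 0$
$p{\left(n \right)} = \frac{3}{4} + n$ ($p{\left(n \right)} = \left(1 \frac{1}{n} n + n\right) - \frac{1}{4} = \left(\frac{n}{n} + n\right) - \frac{1}{4} = \left(1 + n\right) - \frac{1}{4} = \frac{3}{4} + n$)
$c{\left(h \right)} = \frac{4}{23}$ ($c{\left(h \right)} = \frac{1}{3 + \left(\frac{3}{4} + 2\right)} = \frac{1}{3 + \frac{11}{4}} = \frac{1}{\frac{23}{4}} = \frac{4}{23}$)
$\left(\left(1340 - 165\right) + K{\left(17 \right)}\right) - c{\left(0 \right)} = \left(\left(1340 - 165\right) + 0\right) - \frac{4}{23} = \left(1175 + 0\right) - \frac{4}{23} = 1175 - \frac{4}{23} = \frac{27021}{23}$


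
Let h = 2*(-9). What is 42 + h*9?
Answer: -120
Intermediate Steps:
h = -18
42 + h*9 = 42 - 18*9 = 42 - 162 = -120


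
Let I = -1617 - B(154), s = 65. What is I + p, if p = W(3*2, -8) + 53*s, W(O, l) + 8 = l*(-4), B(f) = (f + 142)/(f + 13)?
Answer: 308988/167 ≈ 1850.2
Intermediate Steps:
B(f) = (142 + f)/(13 + f)
W(O, l) = -8 - 4*l (W(O, l) = -8 + l*(-4) = -8 - 4*l)
I = -270335/167 (I = -1617 - (142 + 154)/(13 + 154) = -1617 - 296/167 = -270335/167 ≈ -1618.8)
p = 3469 (p = (-8 - 4*(-8)) + 53*65 = (-8 + 32) + 3445 = 24 + 3445 = 3469)
I + p = -270335/167 + 3469 = 308988/167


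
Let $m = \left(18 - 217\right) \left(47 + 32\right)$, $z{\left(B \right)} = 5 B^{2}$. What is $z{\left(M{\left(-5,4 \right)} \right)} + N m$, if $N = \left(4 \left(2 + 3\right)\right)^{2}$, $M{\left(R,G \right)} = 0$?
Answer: $-6288400$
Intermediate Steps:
$N = 400$ ($N = \left(4 \cdot 5\right)^{2} = 20^{2} = 400$)
$m = -15721$ ($m = \left(-199\right) 79 = -15721$)
$z{\left(M{\left(-5,4 \right)} \right)} + N m = 5 \cdot 0^{2} + 400 \left(-15721\right) = 5 \cdot 0 - 6288400 = 0 - 6288400 = -6288400$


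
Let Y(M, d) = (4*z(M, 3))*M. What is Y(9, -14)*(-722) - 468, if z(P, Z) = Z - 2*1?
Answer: -26460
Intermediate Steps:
z(P, Z) = -2 + Z (z(P, Z) = Z - 2 = -2 + Z)
Y(M, d) = 4*M (Y(M, d) = (4*(-2 + 3))*M = (4*1)*M = 4*M)
Y(9, -14)*(-722) - 468 = (4*9)*(-722) - 468 = 36*(-722) - 468 = -25992 - 468 = -26460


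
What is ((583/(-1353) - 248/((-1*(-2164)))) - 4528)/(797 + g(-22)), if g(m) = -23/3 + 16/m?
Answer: -3314773033/577238344 ≈ -5.7425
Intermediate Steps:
g(m) = -23/3 + 16/m (g(m) = -23*⅓ + 16/m = -23/3 + 16/m)
((583/(-1353) - 248/((-1*(-2164)))) - 4528)/(797 + g(-22)) = ((583/(-1353) - 248/((-1*(-2164)))) - 4528)/(797 + (-23/3 + 16/(-22))) = ((583*(-1/1353) - 248/2164) - 4528)/(797 + (-23/3 + 16*(-1/22))) = ((-53/123 - 248*1/2164) - 4528)/(797 + (-23/3 - 8/11)) = ((-53/123 - 62/541) - 4528)/(797 - 277/33) = (-36299/66543 - 4528)/(26024/33) = -301343003/66543*33/26024 = -3314773033/577238344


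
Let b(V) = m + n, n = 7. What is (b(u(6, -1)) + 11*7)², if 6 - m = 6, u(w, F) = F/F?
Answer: 7056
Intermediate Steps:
u(w, F) = 1
m = 0 (m = 6 - 1*6 = 6 - 6 = 0)
b(V) = 7 (b(V) = 0 + 7 = 7)
(b(u(6, -1)) + 11*7)² = (7 + 11*7)² = (7 + 77)² = 84² = 7056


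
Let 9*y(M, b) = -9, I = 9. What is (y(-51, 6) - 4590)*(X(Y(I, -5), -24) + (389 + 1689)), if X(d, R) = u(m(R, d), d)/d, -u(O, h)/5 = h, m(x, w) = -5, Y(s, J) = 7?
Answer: -9517143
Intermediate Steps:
y(M, b) = -1 (y(M, b) = (1/9)*(-9) = -1)
u(O, h) = -5*h
X(d, R) = -5 (X(d, R) = (-5*d)/d = -5)
(y(-51, 6) - 4590)*(X(Y(I, -5), -24) + (389 + 1689)) = (-1 - 4590)*(-5 + (389 + 1689)) = -4591*(-5 + 2078) = -4591*2073 = -9517143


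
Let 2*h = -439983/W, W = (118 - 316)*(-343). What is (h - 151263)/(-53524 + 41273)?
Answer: 2282910083/184892092 ≈ 12.347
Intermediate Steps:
W = 67914 (W = -198*(-343) = 67914)
h = -48887/15092 (h = (-439983/67914)/2 = (-439983*1/67914)/2 = (½)*(-48887/7546) = -48887/15092 ≈ -3.2393)
(h - 151263)/(-53524 + 41273) = (-48887/15092 - 151263)/(-53524 + 41273) = -2282910083/15092/(-12251) = -2282910083/15092*(-1/12251) = 2282910083/184892092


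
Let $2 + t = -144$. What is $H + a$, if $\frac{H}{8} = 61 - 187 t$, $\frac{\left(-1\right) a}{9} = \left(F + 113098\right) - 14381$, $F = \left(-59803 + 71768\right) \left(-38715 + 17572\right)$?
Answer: $2276114406$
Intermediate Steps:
$t = -146$ ($t = -2 - 144 = -146$)
$F = -252975995$ ($F = 11965 \left(-21143\right) = -252975995$)
$a = 2275895502$ ($a = - 9 \left(\left(-252975995 + 113098\right) - 14381\right) = - 9 \left(-252862897 - 14381\right) = \left(-9\right) \left(-252877278\right) = 2275895502$)
$H = 218904$ ($H = 8 \left(61 - -27302\right) = 8 \left(61 + 27302\right) = 8 \cdot 27363 = 218904$)
$H + a = 218904 + 2275895502 = 2276114406$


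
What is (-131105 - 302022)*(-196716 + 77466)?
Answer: 51650394750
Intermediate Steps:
(-131105 - 302022)*(-196716 + 77466) = -433127*(-119250) = 51650394750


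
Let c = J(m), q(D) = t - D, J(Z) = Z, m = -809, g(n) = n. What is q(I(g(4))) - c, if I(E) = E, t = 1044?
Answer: 1849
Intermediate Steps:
q(D) = 1044 - D
c = -809
q(I(g(4))) - c = (1044 - 1*4) - 1*(-809) = (1044 - 4) + 809 = 1040 + 809 = 1849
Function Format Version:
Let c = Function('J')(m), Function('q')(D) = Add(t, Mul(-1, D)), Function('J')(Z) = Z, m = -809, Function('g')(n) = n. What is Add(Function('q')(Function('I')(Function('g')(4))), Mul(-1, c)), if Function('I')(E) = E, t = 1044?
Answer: 1849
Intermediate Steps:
Function('q')(D) = Add(1044, Mul(-1, D))
c = -809
Add(Function('q')(Function('I')(Function('g')(4))), Mul(-1, c)) = Add(Add(1044, Mul(-1, 4)), Mul(-1, -809)) = Add(Add(1044, -4), 809) = Add(1040, 809) = 1849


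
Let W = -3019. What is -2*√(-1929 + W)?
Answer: -4*I*√1237 ≈ -140.68*I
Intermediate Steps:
-2*√(-1929 + W) = -2*√(-1929 - 3019) = -4*I*√1237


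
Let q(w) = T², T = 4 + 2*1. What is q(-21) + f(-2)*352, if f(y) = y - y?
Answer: 36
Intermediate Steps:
f(y) = 0
T = 6 (T = 4 + 2 = 6)
q(w) = 36 (q(w) = 6² = 36)
q(-21) + f(-2)*352 = 36 + 0*352 = 36 + 0 = 36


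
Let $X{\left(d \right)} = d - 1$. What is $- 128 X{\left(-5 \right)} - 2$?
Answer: $766$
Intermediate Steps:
$X{\left(d \right)} = -1 + d$
$- 128 X{\left(-5 \right)} - 2 = - 128 \left(-1 - 5\right) - 2 = \left(-128\right) \left(-6\right) - 2 = 768 - 2 = 766$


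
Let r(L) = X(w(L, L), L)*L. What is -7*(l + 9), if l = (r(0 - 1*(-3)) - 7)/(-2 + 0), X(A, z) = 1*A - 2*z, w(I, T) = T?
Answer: -119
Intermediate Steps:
X(A, z) = A - 2*z
r(L) = -L² (r(L) = (L - 2*L)*L = (-L)*L = -L²)
l = 8 (l = (-(0 - 1*(-3))² - 7)/(-2 + 0) = (-(0 + 3)² - 7)/(-2) = (-1*3² - 7)*(-½) = (-1*9 - 7)*(-½) = (-9 - 7)*(-½) = -16*(-½) = 8)
-7*(l + 9) = -7*(8 + 9) = -7*17 = -119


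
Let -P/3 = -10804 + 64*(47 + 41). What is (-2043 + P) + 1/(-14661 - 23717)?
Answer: 517066793/38378 ≈ 13473.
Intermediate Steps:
P = 15516 (P = -3*(-10804 + 64*(47 + 41)) = -3*(-10804 + 64*88) = -3*(-10804 + 5632) = -3*(-5172) = 15516)
(-2043 + P) + 1/(-14661 - 23717) = (-2043 + 15516) + 1/(-14661 - 23717) = 13473 + 1/(-38378) = 13473 - 1/38378 = 517066793/38378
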